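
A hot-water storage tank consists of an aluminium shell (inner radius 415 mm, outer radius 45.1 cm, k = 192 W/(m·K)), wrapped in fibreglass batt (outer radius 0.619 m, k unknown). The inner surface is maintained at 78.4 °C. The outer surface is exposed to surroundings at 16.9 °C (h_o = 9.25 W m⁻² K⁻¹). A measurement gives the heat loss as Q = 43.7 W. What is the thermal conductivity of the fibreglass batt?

k = 0.0346 W/m·K

ΣR = ΔT/Q = |78.4 − 16.9|/43.7 = 1.407 K/W
Known resistances:
  R_aluminium = (1/0.415 − 1/0.451)/(4πk) = 0.1923/(4π·192) = 7.972×10^-5 K/W
  R_conv,out = 1/(4πr²h) = 1/(4π·0.619²·9.25) = 0.02245 K/W
R_fibreglass batt = ΣR − ΣR_known = 1.407 − 0.02253 = 1.384 K/W
(1/r₁−1/r₂)/(4πk) = 1.384 ⇒ k = 0.6018/(4π·1.384) = 0.0346 W/m·K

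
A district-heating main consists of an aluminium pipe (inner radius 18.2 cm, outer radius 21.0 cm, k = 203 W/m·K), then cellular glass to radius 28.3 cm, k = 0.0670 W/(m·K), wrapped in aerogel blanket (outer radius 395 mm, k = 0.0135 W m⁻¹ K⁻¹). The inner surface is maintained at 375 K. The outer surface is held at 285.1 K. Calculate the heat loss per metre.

Q' = 19.4 W/m

Treat each layer as a resistance in series:
  R'_aluminium = ln(0.210/0.182)/(2πk) = 0.1431/(2π·203) = 1.122×10^-4 m·K/W
  R'_cellular glass = ln(0.283/0.210)/(2πk) = 0.2983/(2π·0.0670) = 0.7087 m·K/W
  R'_aerogel blanket = ln(0.395/0.283)/(2πk) = 0.3334/(2π·0.0135) = 3.931 m·K/W
ΣR = 1.122×10^-4 + 0.7087 + 3.931 = 4.640 m·K/W
Q' = ΔT/ΣR = (375 K − 285.1 K)/4.640 = 19.4 W/m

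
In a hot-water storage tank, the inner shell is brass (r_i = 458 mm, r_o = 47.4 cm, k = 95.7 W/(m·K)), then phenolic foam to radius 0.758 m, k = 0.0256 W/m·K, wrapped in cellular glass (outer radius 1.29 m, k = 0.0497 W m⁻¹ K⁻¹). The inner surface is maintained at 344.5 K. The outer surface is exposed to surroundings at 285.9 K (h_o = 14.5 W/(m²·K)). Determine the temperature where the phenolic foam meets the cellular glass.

T = 301.3 K

Series thermal resistances, inner to outer:
  R_brass = (1/0.458 − 1/0.474)/(4πk) = 0.07370/(4π·95.7) = 6.129×10^-5 K/W
  R_phenolic foam = (1/0.474 − 1/0.758)/(4πk) = 0.7904/(4π·0.0256) = 2.457 K/W
  R_cellular glass = (1/0.758 − 1/1.29)/(4πk) = 0.5441/(4π·0.0497) = 0.8711 K/W
  R_conv,out = 1/(4πr²h) = 1/(4π·1.29²·14.5) = 0.003298 K/W
ΣR = 6.129×10^-5 + 2.457 + 0.8711 + 0.003298 = 3.331 K/W
Q = ΔT/ΣR = (344.5 K − 285.9 K)/3.331 = 17.59 W
From the inner boundary to the phenolic foam/cellular glass interface, ΣR_partial = 2.457 K/W.
T_interface = T_in − Q·ΣR_partial = 344.5 K − (17.59)(2.457) = 301.3 K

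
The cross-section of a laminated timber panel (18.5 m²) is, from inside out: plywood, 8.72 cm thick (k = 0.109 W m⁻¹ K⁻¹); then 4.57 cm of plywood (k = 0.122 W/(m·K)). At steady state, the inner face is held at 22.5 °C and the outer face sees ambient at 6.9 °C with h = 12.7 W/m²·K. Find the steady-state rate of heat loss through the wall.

Treat each layer as a resistance in series:
  R_plywood = L/(kA) = 0.0872/(0.109·18.5) = 0.04324 K/W
  R_plywood = L/(kA) = 0.0457/(0.122·18.5) = 0.02025 K/W
  R_conv,out = 1/(hA) = 1/(12.7·18.5) = 0.004256 K/W
ΣR = 0.04324 + 0.02025 + 0.004256 = 0.06775 K/W
Q = ΔT/ΣR = (22.5 °C − 6.9 °C)/0.06775 = 230 W

Q = 230 W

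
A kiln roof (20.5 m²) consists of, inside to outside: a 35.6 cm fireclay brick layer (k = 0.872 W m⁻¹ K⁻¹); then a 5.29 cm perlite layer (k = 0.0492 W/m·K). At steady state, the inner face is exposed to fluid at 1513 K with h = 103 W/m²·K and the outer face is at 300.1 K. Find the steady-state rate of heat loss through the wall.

Series thermal resistances, inner to outer:
  R_conv,in = 1/(hA) = 1/(103·20.5) = 4.736×10^-4 K/W
  R_fireclay brick = L/(kA) = 0.356/(0.872·20.5) = 0.01991 K/W
  R_perlite = L/(kA) = 0.0529/(0.0492·20.5) = 0.05245 K/W
ΣR = 4.736×10^-4 + 0.01991 + 0.05245 = 0.07283 K/W
Q = ΔT/ΣR = (1513 K − 300.1 K)/0.07283 = 16700 W

Q = 16700 W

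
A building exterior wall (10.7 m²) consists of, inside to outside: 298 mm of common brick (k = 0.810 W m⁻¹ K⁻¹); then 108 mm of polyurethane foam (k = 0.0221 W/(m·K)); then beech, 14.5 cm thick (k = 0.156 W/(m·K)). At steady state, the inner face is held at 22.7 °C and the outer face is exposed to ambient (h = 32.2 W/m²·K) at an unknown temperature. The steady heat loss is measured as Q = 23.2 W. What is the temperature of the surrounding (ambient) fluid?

T_out = 9.22 °C

Sum the resistances:
  R_common brick = L/(kA) = 0.298/(0.810·10.7) = 0.03438 K/W
  R_polyurethane foam = L/(kA) = 0.108/(0.0221·10.7) = 0.4567 K/W
  R_beech = L/(kA) = 0.145/(0.156·10.7) = 0.08687 K/W
  R_conv,out = 1/(hA) = 1/(32.2·10.7) = 0.002902 K/W
ΣR = 0.5809 K/W
ΔT = Q·ΣR = 23.2 × 0.5809 = 13.48 K
Heat flows outward, so T_out = T_in − ΔT = 22.7 − 13.48 = 9.22 °C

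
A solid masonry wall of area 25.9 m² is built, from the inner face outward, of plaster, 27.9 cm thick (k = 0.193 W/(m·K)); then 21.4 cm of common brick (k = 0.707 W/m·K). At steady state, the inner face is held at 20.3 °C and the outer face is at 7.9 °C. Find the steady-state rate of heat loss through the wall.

Treat each layer as a resistance in series:
  R_plaster = L/(kA) = 0.279/(0.193·25.9) = 0.05581 K/W
  R_common brick = L/(kA) = 0.214/(0.707·25.9) = 0.01169 K/W
ΣR = 0.05581 + 0.01169 = 0.06750 K/W
Q = ΔT/ΣR = (20.3 °C − 7.9 °C)/0.06750 = 184 W

Q = 184 W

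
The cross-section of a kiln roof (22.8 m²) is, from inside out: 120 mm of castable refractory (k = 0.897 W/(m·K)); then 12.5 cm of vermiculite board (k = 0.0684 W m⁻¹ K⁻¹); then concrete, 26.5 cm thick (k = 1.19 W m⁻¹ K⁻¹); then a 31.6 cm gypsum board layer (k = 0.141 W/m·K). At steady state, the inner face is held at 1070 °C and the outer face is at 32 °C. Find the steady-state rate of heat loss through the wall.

Q = 5350 W

Resistance network (inner→outer):
  R_castable refractory = L/(kA) = 0.120/(0.897·22.8) = 0.005868 K/W
  R_vermiculite board = L/(kA) = 0.125/(0.0684·22.8) = 0.08015 K/W
  R_concrete = L/(kA) = 0.265/(1.19·22.8) = 0.009767 K/W
  R_gypsum board = L/(kA) = 0.316/(0.141·22.8) = 0.09830 K/W
ΣR = 0.005868 + 0.08015 + 0.009767 + 0.09830 = 0.1941 K/W
Q = ΔT/ΣR = (1070 °C − 32 °C)/0.1941 = 5350 W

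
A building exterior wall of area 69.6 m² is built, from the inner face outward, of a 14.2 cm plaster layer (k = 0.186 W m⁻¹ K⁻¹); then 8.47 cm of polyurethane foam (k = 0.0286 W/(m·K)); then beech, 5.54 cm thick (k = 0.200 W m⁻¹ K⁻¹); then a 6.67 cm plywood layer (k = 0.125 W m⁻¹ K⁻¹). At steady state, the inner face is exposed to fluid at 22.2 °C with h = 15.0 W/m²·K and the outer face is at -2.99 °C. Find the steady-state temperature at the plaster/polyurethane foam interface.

T = 17.7 °C

Resistance network (inner→outer):
  R_conv,in = 1/(hA) = 1/(15.0·69.6) = 9.579×10^-4 K/W
  R_plaster = L/(kA) = 0.142/(0.186·69.6) = 0.01097 K/W
  R_polyurethane foam = L/(kA) = 0.0847/(0.0286·69.6) = 0.04255 K/W
  R_beech = L/(kA) = 0.0554/(0.200·69.6) = 0.003980 K/W
  R_plywood = L/(kA) = 0.0667/(0.125·69.6) = 0.007667 K/W
ΣR = 9.579×10^-4 + 0.01097 + 0.04255 + 0.003980 + 0.007667 = 0.06612 K/W
Q = ΔT/ΣR = (22.2 °C − -2.99 °C)/0.06612 = 381.0 W
From the inner boundary to the plaster/polyurethane foam interface, ΣR_partial = 0.01193 K/W.
T_interface = T_in − Q·ΣR_partial = 22.2 °C − (381.0)(0.01193) = 17.7 °C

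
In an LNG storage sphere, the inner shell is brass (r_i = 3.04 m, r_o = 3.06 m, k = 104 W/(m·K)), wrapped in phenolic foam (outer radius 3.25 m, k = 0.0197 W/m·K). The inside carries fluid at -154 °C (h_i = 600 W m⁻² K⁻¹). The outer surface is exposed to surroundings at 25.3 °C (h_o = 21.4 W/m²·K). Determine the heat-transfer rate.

Q = 2310 W

Treat each layer as a resistance in series:
  R_conv,in = 1/(4πr²h) = 1/(4π·3.04²·600) = 1.435×10^-5 K/W
  R_brass = (1/3.04 − 1/3.06)/(4πk) = 0.002150/(4π·104) = 1.645×10^-6 K/W
  R_phenolic foam = (1/3.06 − 1/3.25)/(4πk) = 0.01911/(4π·0.0197) = 0.07717 K/W
  R_conv,out = 1/(4πr²h) = 1/(4π·3.25²·21.4) = 3.521×10^-4 K/W
ΣR = 1.435×10^-5 + 1.645×10^-6 + 0.07717 + 3.521×10^-4 = 0.07754 K/W
Q = ΔT/ΣR = (-154 °C − 25.3 °C)/0.07754 = -2310 W
(Negative Q ⇒ heat flows inward; heat gain = 2310 W.)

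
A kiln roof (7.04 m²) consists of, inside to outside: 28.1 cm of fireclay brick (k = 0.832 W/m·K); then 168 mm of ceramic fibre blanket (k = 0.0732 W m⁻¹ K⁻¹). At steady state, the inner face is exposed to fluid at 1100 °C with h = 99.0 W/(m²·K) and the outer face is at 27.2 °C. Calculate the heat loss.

Resistance network (inner→outer):
  R_conv,in = 1/(hA) = 1/(99.0·7.04) = 0.001435 K/W
  R_fireclay brick = L/(kA) = 0.281/(0.832·7.04) = 0.04797 K/W
  R_ceramic fibre blanket = L/(kA) = 0.168/(0.0732·7.04) = 0.3260 K/W
ΣR = 0.001435 + 0.04797 + 0.3260 = 0.3754 K/W
Q = ΔT/ΣR = (1100 °C − 27.2 °C)/0.3754 = 2860 W

Q = 2.86 kW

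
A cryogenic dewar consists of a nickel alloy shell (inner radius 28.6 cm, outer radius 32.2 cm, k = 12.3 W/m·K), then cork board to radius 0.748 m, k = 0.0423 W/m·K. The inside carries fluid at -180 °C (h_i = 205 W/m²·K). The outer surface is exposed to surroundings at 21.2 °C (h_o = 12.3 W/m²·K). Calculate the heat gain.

Resistance network (inner→outer):
  R_conv,in = 1/(4πr²h) = 1/(4π·0.286²·205) = 0.004746 K/W
  R_nickel alloy = (1/0.286 − 1/0.322)/(4πk) = 0.3909/(4π·12.3) = 0.002529 K/W
  R_cork board = (1/0.322 − 1/0.748)/(4πk) = 1.769/(4π·0.0423) = 3.327 K/W
  R_conv,out = 1/(4πr²h) = 1/(4π·0.748²·12.3) = 0.01156 K/W
ΣR = 0.004746 + 0.002529 + 3.327 + 0.01156 = 3.346 K/W
Q = ΔT/ΣR = (-180 °C − 21.2 °C)/3.346 = -60.1 W
(Negative Q ⇒ heat flows inward; heat gain = 60.1 W.)

Q = 60.1 W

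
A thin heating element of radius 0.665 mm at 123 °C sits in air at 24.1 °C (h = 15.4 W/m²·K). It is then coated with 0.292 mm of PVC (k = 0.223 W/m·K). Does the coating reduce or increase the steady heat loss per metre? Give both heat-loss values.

increases: 6.36 → 8.94 W/m

Critical radius for a cylinder: r_cr = k/h = 0.0145 m = 1.45 cm.
Outer radius after coating: r₂ = 6.65×10^-4 + 2.92×10^-4 = 0.000957 m.
Since r₁ < r_cr and r₂ ≤ r_cr, the coating moves toward the maximum at r_cr — heat loss rises.
Bare: R = 1/(2πr₁h) = 15.54 m·K/W; Q = 98.9/15.54 = 6.36 W/m.
Coated: R = R_cond + R_conv = 11.06 m·K/W; Q = 98.9/11.06 = 8.94 W/m.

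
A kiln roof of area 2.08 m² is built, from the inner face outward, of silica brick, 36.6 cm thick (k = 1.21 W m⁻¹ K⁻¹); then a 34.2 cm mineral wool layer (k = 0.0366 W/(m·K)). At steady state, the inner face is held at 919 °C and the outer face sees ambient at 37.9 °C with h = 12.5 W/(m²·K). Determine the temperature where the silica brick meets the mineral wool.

Series thermal resistances, inner to outer:
  R_silica brick = L/(kA) = 0.366/(1.21·2.08) = 0.1454 K/W
  R_mineral wool = L/(kA) = 0.342/(0.0366·2.08) = 4.492 K/W
  R_conv,out = 1/(hA) = 1/(12.5·2.08) = 0.03846 K/W
ΣR = 0.1454 + 4.492 + 0.03846 = 4.676 K/W
Q = ΔT/ΣR = (919 °C − 37.9 °C)/4.676 = 188.4 W
From the inner boundary to the silica brick/mineral wool interface, ΣR_partial = 0.1454 K/W.
T_interface = T_in − Q·ΣR_partial = 919 °C − (188.4)(0.1454) = 892 °C

T = 892 °C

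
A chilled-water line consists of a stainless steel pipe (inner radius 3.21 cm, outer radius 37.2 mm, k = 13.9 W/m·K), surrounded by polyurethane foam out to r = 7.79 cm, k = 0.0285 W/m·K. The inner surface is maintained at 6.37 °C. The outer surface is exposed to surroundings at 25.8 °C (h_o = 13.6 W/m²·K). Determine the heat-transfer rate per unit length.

Q' = 4.54 W/m

Treat each layer as a resistance in series:
  R'_stainless steel = ln(0.0372/0.0321)/(2πk) = 0.1475/(2π·13.9) = 0.001688 m·K/W
  R'_polyurethane foam = ln(0.0779/0.0372)/(2πk) = 0.7391/(2π·0.0285) = 4.128 m·K/W
  R'_conv,out = 1/(2πr h) = 1/(2π·0.0779·13.6) = 0.1502 m·K/W
ΣR = 0.001688 + 4.128 + 0.1502 = 4.280 m·K/W
Q' = ΔT/ΣR = (6.37 °C − 25.8 °C)/4.280 = -4.54 W/m
(Negative Q' ⇒ heat flows inward; heat gain = 4.54 W/m.)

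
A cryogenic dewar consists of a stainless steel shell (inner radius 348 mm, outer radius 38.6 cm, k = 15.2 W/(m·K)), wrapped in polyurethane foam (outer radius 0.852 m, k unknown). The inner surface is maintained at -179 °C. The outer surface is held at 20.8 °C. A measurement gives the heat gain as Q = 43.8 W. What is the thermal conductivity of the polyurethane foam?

k = 0.0247 W/m·K

ΣR = ΔT/Q = |-179 − 20.8|/43.8 = 4.562 K/W
Known resistances:
  R_stainless steel = (1/0.348 − 1/0.386)/(4πk) = 0.2829/(4π·15.2) = 0.001481 K/W
R_polyurethane foam = ΣR − ΣR_known = 4.562 − 0.001481 = 4.561 K/W
(1/r₁−1/r₂)/(4πk) = 4.561 ⇒ k = 1.417/(4π·4.561) = 0.0247 W/m·K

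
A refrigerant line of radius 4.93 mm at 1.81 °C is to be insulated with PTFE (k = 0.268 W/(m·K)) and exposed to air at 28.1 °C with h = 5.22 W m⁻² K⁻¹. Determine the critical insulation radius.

For a cylinder, r_cr = k_ins/h = 0.268/5.22 = 0.0513 m = 5.13 cm

r_cr = 5.13 cm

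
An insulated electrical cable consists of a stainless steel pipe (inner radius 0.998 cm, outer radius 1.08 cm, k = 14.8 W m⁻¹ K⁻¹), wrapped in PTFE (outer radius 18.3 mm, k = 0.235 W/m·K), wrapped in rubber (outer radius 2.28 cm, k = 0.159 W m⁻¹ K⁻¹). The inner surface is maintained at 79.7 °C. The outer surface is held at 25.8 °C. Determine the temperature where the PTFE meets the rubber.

T = 46.3 °C

Resistance network (inner→outer):
  R'_stainless steel = ln(0.0108/0.00998)/(2πk) = 0.07896/(2π·14.8) = 8.491×10^-4 m·K/W
  R'_PTFE = ln(0.0183/0.0108)/(2πk) = 0.5274/(2π·0.235) = 0.3572 m·K/W
  R'_rubber = ln(0.0228/0.0183)/(2πk) = 0.2199/(2π·0.159) = 0.2201 m·K/W
ΣR = 8.491×10^-4 + 0.3572 + 0.2201 = 0.5781 m·K/W
Q' = ΔT/ΣR = (79.7 °C − 25.8 °C)/0.5781 = 93.24 W/m
From the inner boundary to the PTFE/rubber interface, ΣR_partial = 0.3580 m·K/W.
T_interface = T_in − Q'·ΣR_partial = 79.7 °C − (93.24)(0.3580) = 46.3 °C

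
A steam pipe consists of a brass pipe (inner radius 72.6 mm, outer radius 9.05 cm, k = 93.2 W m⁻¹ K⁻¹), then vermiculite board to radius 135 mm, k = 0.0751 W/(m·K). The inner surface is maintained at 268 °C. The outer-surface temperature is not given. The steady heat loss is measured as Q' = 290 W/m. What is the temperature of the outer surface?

T_out = 22.1 °C

Sum the resistances:
  R'_brass = ln(0.0905/0.0726)/(2πk) = 0.2204/(2π·93.2) = 3.763×10^-4 m·K/W
  R'_vermiculite board = ln(0.135/0.0905)/(2πk) = 0.3999/(2π·0.0751) = 0.8475 m·K/W
ΣR = 0.8479 m·K/W
ΔT = Q'·ΣR = 290 × 0.8479 = 245.9 K
Heat flows outward, so T_out = T_in − ΔT = 268 − 245.9 = 22.1 °C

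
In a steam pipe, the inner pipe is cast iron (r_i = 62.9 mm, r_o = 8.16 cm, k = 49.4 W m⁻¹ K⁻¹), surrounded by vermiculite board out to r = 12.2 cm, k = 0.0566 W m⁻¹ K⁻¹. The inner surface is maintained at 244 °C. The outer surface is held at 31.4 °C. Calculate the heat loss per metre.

Q' = 188 W/m

Series thermal resistances, inner to outer:
  R'_cast iron = ln(0.0816/0.0629)/(2πk) = 0.2603/(2π·49.4) = 8.386×10^-4 m·K/W
  R'_vermiculite board = ln(0.122/0.0816)/(2πk) = 0.4022/(2π·0.0566) = 1.131 m·K/W
ΣR = 8.386×10^-4 + 1.131 = 1.132 m·K/W
Q' = ΔT/ΣR = (244 °C − 31.4 °C)/1.132 = 188 W/m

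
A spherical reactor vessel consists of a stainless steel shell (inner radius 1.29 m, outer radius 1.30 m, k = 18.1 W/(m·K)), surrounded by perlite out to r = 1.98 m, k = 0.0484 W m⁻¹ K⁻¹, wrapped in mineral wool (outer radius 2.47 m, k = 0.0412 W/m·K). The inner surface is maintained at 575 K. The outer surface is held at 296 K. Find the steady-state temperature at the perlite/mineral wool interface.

Treat each layer as a resistance in series:
  R_stainless steel = (1/1.29 − 1/1.30)/(4πk) = 0.005963/(4π·18.1) = 2.622×10^-5 K/W
  R_perlite = (1/1.30 − 1/1.98)/(4πk) = 0.2642/(4π·0.0484) = 0.4344 K/W
  R_mineral wool = (1/1.98 − 1/2.47)/(4πk) = 0.1002/(4π·0.0412) = 0.1935 K/W
ΣR = 2.622×10^-5 + 0.4344 + 0.1935 = 0.6279 K/W
Q = ΔT/ΣR = (575 K − 296 K)/0.6279 = 444.3 W
From the inner boundary to the perlite/mineral wool interface, ΣR_partial = 0.4344 K/W.
T_interface = T_in − Q·ΣR_partial = 575 K − (444.3)(0.4344) = 382 K

T = 382 K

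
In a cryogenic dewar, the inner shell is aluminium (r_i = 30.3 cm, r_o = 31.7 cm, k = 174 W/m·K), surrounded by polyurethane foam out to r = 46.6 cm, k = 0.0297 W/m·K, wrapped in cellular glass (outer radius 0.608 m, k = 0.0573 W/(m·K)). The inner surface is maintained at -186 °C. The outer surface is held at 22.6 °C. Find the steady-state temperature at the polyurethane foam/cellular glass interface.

T = -20.1 °C

Resistance network (inner→outer):
  R_aluminium = (1/0.303 − 1/0.317)/(4πk) = 0.1458/(4π·174) = 6.666×10^-5 K/W
  R_polyurethane foam = (1/0.317 − 1/0.466)/(4πk) = 1.009/(4π·0.0297) = 2.703 K/W
  R_cellular glass = (1/0.466 − 1/0.608)/(4πk) = 0.5012/(4π·0.0573) = 0.6960 K/W
ΣR = 6.666×10^-5 + 2.703 + 0.6960 = 3.399 K/W
Q = ΔT/ΣR = (-186 °C − 22.6 °C)/3.399 = -61.37 W
From the inner boundary to the polyurethane foam/cellular glass interface, ΣR_partial = 2.703 K/W.
T_interface = T_in − Q·ΣR_partial = -186 °C − (-61.37)(2.703) = -20.1 °C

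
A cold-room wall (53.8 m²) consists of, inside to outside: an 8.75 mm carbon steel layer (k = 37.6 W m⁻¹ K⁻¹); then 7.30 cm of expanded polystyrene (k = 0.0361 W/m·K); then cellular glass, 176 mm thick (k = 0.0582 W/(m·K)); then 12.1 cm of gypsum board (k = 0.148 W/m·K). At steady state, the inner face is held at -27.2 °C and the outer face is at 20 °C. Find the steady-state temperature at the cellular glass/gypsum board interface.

Series thermal resistances, inner to outer:
  R_carbon steel = L/(kA) = 0.00875/(37.6·53.8) = 4.326×10^-6 K/W
  R_expanded polystyrene = L/(kA) = 0.0730/(0.0361·53.8) = 0.03759 K/W
  R_cellular glass = L/(kA) = 0.176/(0.0582·53.8) = 0.05621 K/W
  R_gypsum board = L/(kA) = 0.121/(0.148·53.8) = 0.01520 K/W
ΣR = 4.326×10^-6 + 0.03759 + 0.05621 + 0.01520 = 0.1090 K/W
Q = ΔT/ΣR = (-27.2 °C − 20 °C)/0.1090 = -433.0 W
From the inner boundary to the cellular glass/gypsum board interface, ΣR_partial = 0.09380 K/W.
T_interface = T_in − Q·ΣR_partial = -27.2 °C − (-433.0)(0.09380) = 13.4 °C

T = 13.4 °C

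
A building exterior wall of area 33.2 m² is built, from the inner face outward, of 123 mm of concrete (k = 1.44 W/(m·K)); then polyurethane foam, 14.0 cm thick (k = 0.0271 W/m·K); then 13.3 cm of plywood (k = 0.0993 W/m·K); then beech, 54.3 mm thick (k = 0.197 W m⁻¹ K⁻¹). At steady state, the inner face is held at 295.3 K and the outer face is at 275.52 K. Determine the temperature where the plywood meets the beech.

Resistance network (inner→outer):
  R_concrete = L/(kA) = 0.123/(1.44·33.2) = 0.002573 K/W
  R_polyurethane foam = L/(kA) = 0.140/(0.0271·33.2) = 0.1556 K/W
  R_plywood = L/(kA) = 0.133/(0.0993·33.2) = 0.04034 K/W
  R_beech = L/(kA) = 0.0543/(0.197·33.2) = 0.008302 K/W
ΣR = 0.002573 + 0.1556 + 0.04034 + 0.008302 = 0.2068 K/W
Q = ΔT/ΣR = (295.3 K − 275.52 K)/0.2068 = 95.65 W
From the inner boundary to the plywood/beech interface, ΣR_partial = 0.1985 K/W.
T_interface = T_in − Q·ΣR_partial = 295.3 K − (95.65)(0.1985) = 276.31 K

T = 276.31 K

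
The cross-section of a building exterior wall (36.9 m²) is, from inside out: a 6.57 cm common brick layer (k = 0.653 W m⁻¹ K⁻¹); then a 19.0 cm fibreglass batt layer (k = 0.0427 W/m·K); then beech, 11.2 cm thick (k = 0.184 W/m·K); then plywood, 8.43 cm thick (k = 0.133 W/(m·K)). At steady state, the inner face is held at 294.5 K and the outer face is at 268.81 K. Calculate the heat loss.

Q = 164 W

Resistance network (inner→outer):
  R_common brick = L/(kA) = 0.0657/(0.653·36.9) = 0.002727 K/W
  R_fibreglass batt = L/(kA) = 0.190/(0.0427·36.9) = 0.1206 K/W
  R_beech = L/(kA) = 0.112/(0.184·36.9) = 0.01650 K/W
  R_plywood = L/(kA) = 0.0843/(0.133·36.9) = 0.01718 K/W
ΣR = 0.002727 + 0.1206 + 0.01650 + 0.01718 = 0.1570 K/W
Q = ΔT/ΣR = (294.5 K − 268.81 K)/0.1570 = 164 W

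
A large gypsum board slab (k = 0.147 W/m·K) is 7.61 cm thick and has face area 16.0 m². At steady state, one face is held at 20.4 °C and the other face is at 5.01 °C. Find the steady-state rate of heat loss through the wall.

Q = 476 W

Q = kA·ΔT/L = 0.147 × 16.0 × |20.4 °C − 5.01 °C| / 0.0761 = 476 W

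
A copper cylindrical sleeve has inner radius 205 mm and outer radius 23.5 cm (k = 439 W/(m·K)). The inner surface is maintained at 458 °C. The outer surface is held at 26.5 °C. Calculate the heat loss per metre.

Q' = 8710 kW/m

Q' = 2πk·ΔT/ln(r₂/r₁) = 2π × 439 × 431.5 / ln(0.235/0.205) = 8.71×10^6 W/m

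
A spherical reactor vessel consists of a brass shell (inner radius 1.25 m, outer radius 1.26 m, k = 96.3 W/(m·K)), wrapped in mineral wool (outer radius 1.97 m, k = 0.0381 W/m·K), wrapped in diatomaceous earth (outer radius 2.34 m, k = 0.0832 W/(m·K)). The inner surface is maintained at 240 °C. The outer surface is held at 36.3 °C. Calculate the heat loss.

Resistance network (inner→outer):
  R_brass = (1/1.25 − 1/1.26)/(4πk) = 0.006349/(4π·96.3) = 5.247×10^-6 K/W
  R_mineral wool = (1/1.26 − 1/1.97)/(4πk) = 0.2860/(4π·0.0381) = 0.5974 K/W
  R_diatomaceous earth = (1/1.97 − 1/2.34)/(4πk) = 0.08026/(4π·0.0832) = 0.07677 K/W
ΣR = 5.247×10^-6 + 0.5974 + 0.07677 = 0.6742 K/W
Q = ΔT/ΣR = (240 °C − 36.3 °C)/0.6742 = 302 W

Q = 302 W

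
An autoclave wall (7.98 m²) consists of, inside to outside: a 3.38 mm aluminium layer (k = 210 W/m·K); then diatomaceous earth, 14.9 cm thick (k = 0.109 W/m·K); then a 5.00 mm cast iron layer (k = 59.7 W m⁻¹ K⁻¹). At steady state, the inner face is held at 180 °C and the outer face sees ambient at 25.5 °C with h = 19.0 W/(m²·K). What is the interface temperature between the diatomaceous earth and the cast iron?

Series thermal resistances, inner to outer:
  R_aluminium = L/(kA) = 0.00338/(210·7.98) = 2.017×10^-6 K/W
  R_diatomaceous earth = L/(kA) = 0.149/(0.109·7.98) = 0.1713 K/W
  R_cast iron = L/(kA) = 0.00500/(59.7·7.98) = 1.050×10^-5 K/W
  R_conv,out = 1/(hA) = 1/(19.0·7.98) = 0.006595 K/W
ΣR = 2.017×10^-6 + 0.1713 + 1.050×10^-5 + 0.006595 = 0.1779 K/W
Q = ΔT/ΣR = (180 °C − 25.5 °C)/0.1779 = 868.5 W
From the inner boundary to the diatomaceous earth/cast iron interface, ΣR_partial = 0.1713 K/W.
T_interface = T_in − Q·ΣR_partial = 180 °C − (868.5)(0.1713) = 31.2 °C

T = 31.2 °C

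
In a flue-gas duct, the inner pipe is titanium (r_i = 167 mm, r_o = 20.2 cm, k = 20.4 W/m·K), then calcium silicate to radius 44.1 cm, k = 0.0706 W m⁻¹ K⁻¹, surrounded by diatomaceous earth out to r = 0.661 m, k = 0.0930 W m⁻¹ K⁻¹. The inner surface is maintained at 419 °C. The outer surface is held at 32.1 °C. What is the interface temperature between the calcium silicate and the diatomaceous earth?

Treat each layer as a resistance in series:
  R'_titanium = ln(0.202/0.167)/(2πk) = 0.1903/(2π·20.4) = 0.001484 m·K/W
  R'_calcium silicate = ln(0.441/0.202)/(2πk) = 0.7808/(2π·0.0706) = 1.760 m·K/W
  R'_diatomaceous earth = ln(0.661/0.441)/(2πk) = 0.4047/(2π·0.0930) = 0.6926 m·K/W
ΣR = 0.001484 + 1.760 + 0.6926 = 2.454 m·K/W
Q' = ΔT/ΣR = (419 °C − 32.1 °C)/2.454 = 157.7 W/m
From the inner boundary to the calcium silicate/diatomaceous earth interface, ΣR_partial = 1.761 m·K/W.
T_interface = T_in − Q'·ΣR_partial = 419 °C − (157.7)(1.761) = 141 °C

T = 141 °C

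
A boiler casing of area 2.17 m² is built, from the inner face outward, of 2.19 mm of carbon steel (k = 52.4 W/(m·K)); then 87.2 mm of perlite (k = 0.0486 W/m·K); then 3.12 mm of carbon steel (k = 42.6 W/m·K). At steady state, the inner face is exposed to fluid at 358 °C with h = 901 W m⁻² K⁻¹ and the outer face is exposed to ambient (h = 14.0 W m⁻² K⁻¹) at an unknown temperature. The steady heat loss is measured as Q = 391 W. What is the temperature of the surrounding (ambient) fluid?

T_out = 21.6 °C

Series resistances:
  R_conv,in = 1/(hA) = 1/(901·2.17) = 5.115×10^-4 K/W
  R_carbon steel = L/(kA) = 0.00219/(52.4·2.17) = 1.926×10^-5 K/W
  R_perlite = L/(kA) = 0.0872/(0.0486·2.17) = 0.8268 K/W
  R_carbon steel = L/(kA) = 0.00312/(42.6·2.17) = 3.375×10^-5 K/W
  R_conv,out = 1/(hA) = 1/(14.0·2.17) = 0.03292 K/W
ΣR = 0.8603 K/W
ΔT = Q·ΣR = 391 × 0.8603 = 336.4 K
Heat flows outward, so T_out = T_in − ΔT = 358 − 336.4 = 21.6 °C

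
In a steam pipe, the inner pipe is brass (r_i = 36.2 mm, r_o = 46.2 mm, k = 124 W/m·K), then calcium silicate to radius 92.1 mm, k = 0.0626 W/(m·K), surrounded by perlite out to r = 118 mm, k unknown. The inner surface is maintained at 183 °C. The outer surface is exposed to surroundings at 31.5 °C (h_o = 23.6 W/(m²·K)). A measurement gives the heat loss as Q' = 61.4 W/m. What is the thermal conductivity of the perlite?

k = 0.0601 W/m·K

ΣR = ΔT/Q' = |183 − 31.5|/61.4 = 2.467 m·K/W
Known resistances:
  R'_brass = ln(0.0462/0.0362)/(2πk) = 0.2439/(2π·124) = 3.131×10^-4 m·K/W
  R'_calcium silicate = ln(0.0921/0.0462)/(2πk) = 0.6899/(2π·0.0626) = 1.754 m·K/W
  R'_conv,out = 1/(2πr h) = 1/(2π·0.118·23.6) = 0.05715 m·K/W
R_perlite = ΣR − ΣR_known = 2.467 − 1.811 = 0.6560 m·K/W
ln(r₂/r₁)/(2πk) = 0.6560 ⇒ k = 0.2478/(2π·0.6560) = 0.0601 W/m·K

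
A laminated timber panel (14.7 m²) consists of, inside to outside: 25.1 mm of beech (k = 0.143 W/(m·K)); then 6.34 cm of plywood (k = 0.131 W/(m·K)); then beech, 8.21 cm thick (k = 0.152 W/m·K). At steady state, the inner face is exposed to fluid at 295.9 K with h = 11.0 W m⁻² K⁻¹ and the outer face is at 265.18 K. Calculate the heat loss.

Resistance network (inner→outer):
  R_conv,in = 1/(hA) = 1/(11.0·14.7) = 0.006184 K/W
  R_beech = L/(kA) = 0.0251/(0.143·14.7) = 0.01194 K/W
  R_plywood = L/(kA) = 0.0634/(0.131·14.7) = 0.03292 K/W
  R_beech = L/(kA) = 0.0821/(0.152·14.7) = 0.03674 K/W
ΣR = 0.006184 + 0.01194 + 0.03292 + 0.03674 = 0.08778 K/W
Q = ΔT/ΣR = (295.9 K − 265.18 K)/0.08778 = 350 W

Q = 350 W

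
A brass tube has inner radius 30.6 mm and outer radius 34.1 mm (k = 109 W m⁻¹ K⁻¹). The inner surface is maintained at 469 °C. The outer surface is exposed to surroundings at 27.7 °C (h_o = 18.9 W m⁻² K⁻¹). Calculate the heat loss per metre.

Series thermal resistances, inner to outer:
  R'_brass = ln(0.0341/0.0306)/(2πk) = 0.1083/(2π·109) = 1.581×10^-4 m·K/W
  R'_conv,out = 1/(2πr h) = 1/(2π·0.0341·18.9) = 0.2469 m·K/W
ΣR = 1.581×10^-4 + 0.2469 = 0.2471 m·K/W
Q' = ΔT/ΣR = (469 °C − 27.7 °C)/0.2471 = 1790 W/m

Q' = 1790 W/m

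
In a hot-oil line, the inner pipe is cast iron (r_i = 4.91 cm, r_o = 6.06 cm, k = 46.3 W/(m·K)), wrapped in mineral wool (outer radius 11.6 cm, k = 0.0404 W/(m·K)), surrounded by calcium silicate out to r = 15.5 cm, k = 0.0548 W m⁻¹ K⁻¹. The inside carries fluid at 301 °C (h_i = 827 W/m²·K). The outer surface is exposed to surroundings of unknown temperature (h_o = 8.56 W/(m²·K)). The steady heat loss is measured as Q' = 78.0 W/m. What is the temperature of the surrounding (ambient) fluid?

Sum the resistances:
  R'_conv,in = 1/(2πr h) = 1/(2π·0.0491·827) = 0.003920 m·K/W
  R'_cast iron = ln(0.0606/0.0491)/(2πk) = 0.2104/(2π·46.3) = 7.234×10^-4 m·K/W
  R'_mineral wool = ln(0.116/0.0606)/(2πk) = 0.6493/(2π·0.0404) = 2.558 m·K/W
  R'_calcium silicate = ln(0.155/0.116)/(2πk) = 0.2898/(2π·0.0548) = 0.8418 m·K/W
  R'_conv,out = 1/(2πr h) = 1/(2π·0.155·8.56) = 0.1200 m·K/W
ΣR = 3.524 m·K/W
ΔT = Q'·ΣR = 78.0 × 3.524 = 274.9 K
Heat flows outward, so T_out = T_in − ΔT = 301 − 274.9 = 26.1 °C

T_out = 26.1 °C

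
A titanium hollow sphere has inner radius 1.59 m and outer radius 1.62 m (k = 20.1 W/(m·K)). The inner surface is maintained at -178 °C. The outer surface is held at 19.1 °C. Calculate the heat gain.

Q = 4270 kW

Q = 4πk·ΔT/(1/r₁ − 1/r₂) = 4π × 20.1 × 197.1 / (1/1.59 − 1/1.62) = 4.27×10^6 W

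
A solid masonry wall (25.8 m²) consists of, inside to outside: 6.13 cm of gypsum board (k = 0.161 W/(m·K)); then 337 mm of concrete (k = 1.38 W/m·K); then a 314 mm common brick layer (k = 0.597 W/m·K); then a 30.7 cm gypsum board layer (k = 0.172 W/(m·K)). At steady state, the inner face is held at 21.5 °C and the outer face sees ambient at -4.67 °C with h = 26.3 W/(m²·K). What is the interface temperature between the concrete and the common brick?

T = 16.0 °C

Treat each layer as a resistance in series:
  R_gypsum board = L/(kA) = 0.0613/(0.161·25.8) = 0.01476 K/W
  R_concrete = L/(kA) = 0.337/(1.38·25.8) = 0.009465 K/W
  R_common brick = L/(kA) = 0.314/(0.597·25.8) = 0.02039 K/W
  R_gypsum board = L/(kA) = 0.307/(0.172·25.8) = 0.06918 K/W
  R_conv,out = 1/(hA) = 1/(26.3·25.8) = 0.001474 K/W
ΣR = 0.01476 + 0.009465 + 0.02039 + 0.06918 + 0.001474 = 0.1153 K/W
Q = ΔT/ΣR = (21.5 °C − -4.67 °C)/0.1153 = 227.0 W
From the inner boundary to the concrete/common brick interface, ΣR_partial = 0.02423 K/W.
T_interface = T_in − Q·ΣR_partial = 21.5 °C − (227.0)(0.02423) = 16.0 °C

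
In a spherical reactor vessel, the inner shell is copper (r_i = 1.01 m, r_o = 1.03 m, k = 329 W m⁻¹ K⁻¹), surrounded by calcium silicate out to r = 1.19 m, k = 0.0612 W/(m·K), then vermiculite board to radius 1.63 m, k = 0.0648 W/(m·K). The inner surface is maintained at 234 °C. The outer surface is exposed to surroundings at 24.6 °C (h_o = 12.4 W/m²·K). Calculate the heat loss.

Resistance network (inner→outer):
  R_copper = (1/1.01 − 1/1.03)/(4πk) = 0.01923/(4π·329) = 4.650×10^-6 K/W
  R_calcium silicate = (1/1.03 − 1/1.19)/(4πk) = 0.1305/(4π·0.0612) = 0.1697 K/W
  R_vermiculite board = (1/1.19 − 1/1.63)/(4πk) = 0.2268/(4π·0.0648) = 0.2786 K/W
  R_conv,out = 1/(4πr²h) = 1/(4π·1.63²·12.4) = 0.002415 K/W
ΣR = 4.650×10^-6 + 0.1697 + 0.2786 + 0.002415 = 0.4507 K/W
Q = ΔT/ΣR = (234 °C − 24.6 °C)/0.4507 = 465 W

Q = 465 W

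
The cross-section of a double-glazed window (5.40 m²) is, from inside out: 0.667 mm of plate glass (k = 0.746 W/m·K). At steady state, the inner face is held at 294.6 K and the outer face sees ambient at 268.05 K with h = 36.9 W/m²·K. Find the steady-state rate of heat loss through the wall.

Resistance network (inner→outer):
  R_plate glass = L/(kA) = 6.67×10^-4/(0.746·5.40) = 1.656×10^-4 K/W
  R_conv,out = 1/(hA) = 1/(36.9·5.40) = 0.005019 K/W
ΣR = 1.656×10^-4 + 0.005019 = 0.005185 K/W
Q = ΔT/ΣR = (294.6 K − 268.05 K)/0.005185 = 5120 W

Q = 5.12 kW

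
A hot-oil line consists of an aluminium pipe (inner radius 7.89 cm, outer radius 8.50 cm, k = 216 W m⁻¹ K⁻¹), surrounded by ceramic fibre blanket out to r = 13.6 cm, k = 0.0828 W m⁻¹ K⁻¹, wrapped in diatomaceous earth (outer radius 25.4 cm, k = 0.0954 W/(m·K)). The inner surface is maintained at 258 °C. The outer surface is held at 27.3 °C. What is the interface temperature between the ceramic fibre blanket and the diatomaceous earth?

T = 151 °C

Treat each layer as a resistance in series:
  R'_aluminium = ln(0.0850/0.0789)/(2πk) = 0.07447/(2π·216) = 5.487×10^-5 m·K/W
  R'_ceramic fibre blanket = ln(0.136/0.0850)/(2πk) = 0.4700/(2π·0.0828) = 0.9034 m·K/W
  R'_diatomaceous earth = ln(0.254/0.136)/(2πk) = 0.6247/(2π·0.0954) = 1.042 m·K/W
ΣR = 5.487×10^-5 + 0.9034 + 1.042 = 1.945 m·K/W
Q' = ΔT/ΣR = (258 °C − 27.3 °C)/1.945 = 118.6 W/m
From the inner boundary to the ceramic fibre blanket/diatomaceous earth interface, ΣR_partial = 0.9035 m·K/W.
T_interface = T_in − Q'·ΣR_partial = 258 °C − (118.6)(0.9035) = 151 °C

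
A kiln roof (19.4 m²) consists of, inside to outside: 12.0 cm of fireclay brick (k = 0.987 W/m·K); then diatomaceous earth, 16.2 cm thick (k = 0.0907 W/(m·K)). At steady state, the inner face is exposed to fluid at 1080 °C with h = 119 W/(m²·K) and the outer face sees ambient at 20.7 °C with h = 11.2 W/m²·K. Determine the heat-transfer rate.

Q = 10.2 kW

Series thermal resistances, inner to outer:
  R_conv,in = 1/(hA) = 1/(119·19.4) = 4.332×10^-4 K/W
  R_fireclay brick = L/(kA) = 0.120/(0.987·19.4) = 0.006267 K/W
  R_diatomaceous earth = L/(kA) = 0.162/(0.0907·19.4) = 0.09207 K/W
  R_conv,out = 1/(hA) = 1/(11.2·19.4) = 0.004602 K/W
ΣR = 4.332×10^-4 + 0.006267 + 0.09207 + 0.004602 = 0.1034 K/W
Q = ΔT/ΣR = (1080 °C − 20.7 °C)/0.1034 = 10200 W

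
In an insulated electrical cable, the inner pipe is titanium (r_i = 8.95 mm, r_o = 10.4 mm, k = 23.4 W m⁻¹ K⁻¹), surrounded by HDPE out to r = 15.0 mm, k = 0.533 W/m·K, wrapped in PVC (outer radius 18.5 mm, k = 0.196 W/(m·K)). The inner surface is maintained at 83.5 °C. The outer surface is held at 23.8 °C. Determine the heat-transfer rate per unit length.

Resistance network (inner→outer):
  R'_titanium = ln(0.0104/0.00895)/(2πk) = 0.1502/(2π·23.4) = 0.001021 m·K/W
  R'_HDPE = ln(0.0150/0.0104)/(2πk) = 0.3662/(2π·0.533) = 0.1094 m·K/W
  R'_PVC = ln(0.0185/0.0150)/(2πk) = 0.2097/(2π·0.196) = 0.1703 m·K/W
ΣR = 0.001021 + 0.1094 + 0.1703 = 0.2807 m·K/W
Q' = ΔT/ΣR = (83.5 °C − 23.8 °C)/0.2807 = 213 W/m

Q' = 213 W/m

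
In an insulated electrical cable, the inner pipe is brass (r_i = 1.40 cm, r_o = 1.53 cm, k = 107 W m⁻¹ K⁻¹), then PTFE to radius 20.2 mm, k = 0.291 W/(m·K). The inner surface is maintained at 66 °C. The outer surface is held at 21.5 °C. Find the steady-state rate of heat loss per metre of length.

Resistance network (inner→outer):
  R'_brass = ln(0.0153/0.0140)/(2πk) = 0.08880/(2π·107) = 1.321×10^-4 m·K/W
  R'_PTFE = ln(0.0202/0.0153)/(2πk) = 0.2778/(2π·0.291) = 0.1520 m·K/W
ΣR = 1.321×10^-4 + 0.1520 = 0.1521 m·K/W
Q' = ΔT/ΣR = (66 °C − 21.5 °C)/0.1521 = 293 W/m

Q' = 293 W/m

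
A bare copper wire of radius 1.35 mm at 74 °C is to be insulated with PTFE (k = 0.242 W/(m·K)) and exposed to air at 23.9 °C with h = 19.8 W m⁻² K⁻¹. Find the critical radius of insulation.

For a cylinder, r_cr = k_ins/h = 0.242/19.8 = 0.0122 m = 1.22 cm

r_cr = 1.22 cm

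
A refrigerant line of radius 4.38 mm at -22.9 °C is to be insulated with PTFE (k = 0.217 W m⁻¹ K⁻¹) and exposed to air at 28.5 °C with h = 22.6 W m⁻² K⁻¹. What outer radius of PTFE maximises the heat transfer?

r_cr = 0.960 cm

For a cylinder, r_cr = k_ins/h = 0.217/22.6 = 0.00960 m = 0.960 cm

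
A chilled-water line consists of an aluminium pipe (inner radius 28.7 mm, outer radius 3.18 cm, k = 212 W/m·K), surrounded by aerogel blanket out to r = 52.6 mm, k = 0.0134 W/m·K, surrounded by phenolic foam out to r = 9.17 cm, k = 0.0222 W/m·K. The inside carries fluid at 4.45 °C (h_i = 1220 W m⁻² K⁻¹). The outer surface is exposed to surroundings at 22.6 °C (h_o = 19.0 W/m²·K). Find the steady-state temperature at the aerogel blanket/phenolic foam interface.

T = 15.2 °C

Treat each layer as a resistance in series:
  R'_conv,in = 1/(2πr h) = 1/(2π·0.0287·1220) = 0.004545 m·K/W
  R'_aluminium = ln(0.0318/0.0287)/(2πk) = 0.1026/(2π·212) = 7.700×10^-5 m·K/W
  R'_aerogel blanket = ln(0.0526/0.0318)/(2πk) = 0.5032/(2π·0.0134) = 5.977 m·K/W
  R'_phenolic foam = ln(0.0917/0.0526)/(2πk) = 0.5558/(2π·0.0222) = 3.985 m·K/W
  R'_conv,out = 1/(2πr h) = 1/(2π·0.0917·19.0) = 0.09135 m·K/W
ΣR = 0.004545 + 7.700×10^-5 + 5.977 + 3.985 + 0.09135 = 10.06 m·K/W
Q' = ΔT/ΣR = (4.45 °C − 22.6 °C)/10.06 = -1.804 W/m
From the inner boundary to the aerogel blanket/phenolic foam interface, ΣR_partial = 5.982 m·K/W.
T_interface = T_in − Q'·ΣR_partial = 4.45 °C − (-1.804)(5.982) = 15.2 °C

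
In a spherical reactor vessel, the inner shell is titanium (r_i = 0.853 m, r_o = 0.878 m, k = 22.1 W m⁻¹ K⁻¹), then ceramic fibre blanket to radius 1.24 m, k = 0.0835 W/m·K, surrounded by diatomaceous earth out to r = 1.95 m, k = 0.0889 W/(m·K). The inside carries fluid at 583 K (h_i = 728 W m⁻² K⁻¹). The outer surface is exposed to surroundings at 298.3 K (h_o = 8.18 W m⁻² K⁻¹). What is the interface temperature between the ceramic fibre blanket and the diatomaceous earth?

Series thermal resistances, inner to outer:
  R_conv,in = 1/(4πr²h) = 1/(4π·0.853²·728) = 1.502×10^-4 K/W
  R_titanium = (1/0.853 − 1/0.878)/(4πk) = 0.03338/(4π·22.1) = 1.202×10^-4 K/W
  R_ceramic fibre blanket = (1/0.878 − 1/1.24)/(4πk) = 0.3325/(4π·0.0835) = 0.3169 K/W
  R_diatomaceous earth = (1/1.24 − 1/1.95)/(4πk) = 0.2936/(4π·0.0889) = 0.2628 K/W
  R_conv,out = 1/(4πr²h) = 1/(4π·1.95²·8.18) = 0.002558 K/W
ΣR = 1.502×10^-4 + 1.202×10^-4 + 0.3169 + 0.2628 + 0.002558 = 0.5825 K/W
Q = ΔT/ΣR = (583 K − 298.3 K)/0.5825 = 488.8 W
From the inner boundary to the ceramic fibre blanket/diatomaceous earth interface, ΣR_partial = 0.3172 K/W.
T_interface = T_in − Q·ΣR_partial = 583 K − (488.8)(0.3172) = 428 K

T = 428 K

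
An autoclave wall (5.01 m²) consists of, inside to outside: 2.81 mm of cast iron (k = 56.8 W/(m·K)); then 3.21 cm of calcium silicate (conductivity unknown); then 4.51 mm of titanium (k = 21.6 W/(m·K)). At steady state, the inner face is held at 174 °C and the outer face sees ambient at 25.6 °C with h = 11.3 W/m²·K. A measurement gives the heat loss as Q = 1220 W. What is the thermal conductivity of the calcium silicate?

k = 0.0617 W/m·K

ΣR = ΔT/Q = |174 − 25.6|/1220 = 0.1216 K/W
Known resistances:
  R_cast iron = L/(kA) = 0.00281/(56.8·5.01) = 9.875×10^-6 K/W
  R_titanium = L/(kA) = 0.00451/(21.6·5.01) = 4.168×10^-5 K/W
  R_conv,out = 1/(hA) = 1/(11.3·5.01) = 0.01766 K/W
R_calcium silicate = ΣR − ΣR_known = 0.1216 − 0.01771 = 0.1039 K/W
L/(kA) = 0.1039 ⇒ k = 0.0321/(0.1039·5.01) = 0.0617 W/m·K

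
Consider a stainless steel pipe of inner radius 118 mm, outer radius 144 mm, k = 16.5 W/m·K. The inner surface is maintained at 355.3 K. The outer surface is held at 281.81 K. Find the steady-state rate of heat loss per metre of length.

Q' = 38.3 kW/m

Q' = 2πk·ΔT/ln(r₂/r₁) = 2π × 16.5 × 73.49 / ln(0.144/0.118) = 38300 W/m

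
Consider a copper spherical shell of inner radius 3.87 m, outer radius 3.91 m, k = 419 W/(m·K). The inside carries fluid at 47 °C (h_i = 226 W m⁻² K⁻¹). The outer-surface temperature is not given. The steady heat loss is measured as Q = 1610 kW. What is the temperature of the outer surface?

T_out = 8.34 °C

Sum the resistances:
  R_conv,in = 1/(4πr²h) = 1/(4π·3.87²·226) = 2.351×10^-5 K/W
  R_copper = (1/3.87 − 1/3.91)/(4πk) = 0.002643/(4π·419) = 5.021×10^-7 K/W
ΣR = 2.401×10^-5 K/W
ΔT = Q·ΣR = 1.61×10^6 × 2.401×10^-5 = 38.66 K
Heat flows outward, so T_out = T_in − ΔT = 47 − 38.66 = 8.34 °C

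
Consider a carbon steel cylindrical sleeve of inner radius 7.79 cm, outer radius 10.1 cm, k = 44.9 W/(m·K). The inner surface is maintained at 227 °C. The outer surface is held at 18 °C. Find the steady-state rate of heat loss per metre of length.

Q' = 2.27×10^5 W/m

Q' = 2πk·ΔT/ln(r₂/r₁) = 2π × 44.9 × 209 / ln(0.101/0.0779) = 2.27×10^5 W/m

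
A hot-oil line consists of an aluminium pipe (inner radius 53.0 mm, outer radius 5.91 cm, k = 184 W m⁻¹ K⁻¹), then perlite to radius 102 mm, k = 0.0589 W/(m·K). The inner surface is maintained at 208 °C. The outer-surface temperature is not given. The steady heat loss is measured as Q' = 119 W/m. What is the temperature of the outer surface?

T_out = 32.5 °C

Sum the resistances:
  R'_aluminium = ln(0.0591/0.0530)/(2πk) = 0.1089/(2π·184) = 9.423×10^-5 m·K/W
  R'_perlite = ln(0.102/0.0591)/(2πk) = 0.5457/(2π·0.0589) = 1.475 m·K/W
ΣR = 1.475 m·K/W
ΔT = Q'·ΣR = 119 × 1.475 = 175.5 K
Heat flows outward, so T_out = T_in − ΔT = 208 − 175.5 = 32.5 °C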